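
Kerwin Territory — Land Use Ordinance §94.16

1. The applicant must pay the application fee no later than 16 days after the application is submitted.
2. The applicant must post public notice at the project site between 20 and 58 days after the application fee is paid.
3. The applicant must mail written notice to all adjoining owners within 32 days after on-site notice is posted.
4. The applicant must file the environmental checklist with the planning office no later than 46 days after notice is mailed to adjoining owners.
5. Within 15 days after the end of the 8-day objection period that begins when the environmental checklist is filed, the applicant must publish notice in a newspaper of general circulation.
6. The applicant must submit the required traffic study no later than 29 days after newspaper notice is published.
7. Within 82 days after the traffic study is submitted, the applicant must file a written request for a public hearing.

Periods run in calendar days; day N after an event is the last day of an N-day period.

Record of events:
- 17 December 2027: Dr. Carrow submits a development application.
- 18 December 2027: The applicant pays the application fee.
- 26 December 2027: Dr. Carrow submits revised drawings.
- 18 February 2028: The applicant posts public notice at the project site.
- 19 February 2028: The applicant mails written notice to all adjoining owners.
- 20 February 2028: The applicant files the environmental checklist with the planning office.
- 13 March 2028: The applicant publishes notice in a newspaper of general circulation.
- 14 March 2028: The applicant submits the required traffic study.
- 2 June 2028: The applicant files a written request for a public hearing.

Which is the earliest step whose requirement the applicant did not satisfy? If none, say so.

Step 2

(1) due by 17 December 2027 + 16 days = 2 January 2028; done 18 December 2027 — timely.
(2) the permitted window runs from 18 December 2027 + 20 = 7 January 2028 to 18 December 2027 + 58 = 14 February 2028; done 18 February 2028 — 4 days after the window closed.
Later steps need not be reached.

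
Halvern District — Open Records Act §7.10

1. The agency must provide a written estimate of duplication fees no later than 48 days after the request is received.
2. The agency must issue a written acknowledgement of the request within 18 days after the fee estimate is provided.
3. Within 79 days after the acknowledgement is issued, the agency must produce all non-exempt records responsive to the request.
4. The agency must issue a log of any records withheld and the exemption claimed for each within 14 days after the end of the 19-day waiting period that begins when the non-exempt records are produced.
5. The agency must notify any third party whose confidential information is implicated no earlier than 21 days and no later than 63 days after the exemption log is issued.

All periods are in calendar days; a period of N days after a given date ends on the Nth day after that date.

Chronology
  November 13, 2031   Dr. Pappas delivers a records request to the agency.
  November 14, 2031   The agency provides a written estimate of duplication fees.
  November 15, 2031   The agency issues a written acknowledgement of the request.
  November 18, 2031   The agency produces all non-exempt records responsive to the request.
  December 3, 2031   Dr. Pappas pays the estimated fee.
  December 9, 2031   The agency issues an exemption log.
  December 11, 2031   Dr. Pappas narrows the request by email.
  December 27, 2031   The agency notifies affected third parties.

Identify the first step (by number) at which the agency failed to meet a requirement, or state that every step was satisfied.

Step 5

(1) due by November 13, 2031 + 48 days = December 31, 2031; completed November 14, 2031, before the deadline.
(2) due by November 14, 2031 + 18 days = December 2, 2031; completed November 15, 2031, before the deadline.
(3) due by November 15, 2031 + 79 days = February 2, 2032; November 18, 2031 is within that limit.
(4) due by December 7, 2031 + 14 days = December 21, 2031; completed December 9, 2031, before the deadline.
(5) the permitted window runs from December 9, 2031 + 21 = December 30, 2031 to December 9, 2031 + 63 = February 10, 2032; done December 27, 2031 — 3 days before the window opened.
The procedure was therefore not followed at step 5.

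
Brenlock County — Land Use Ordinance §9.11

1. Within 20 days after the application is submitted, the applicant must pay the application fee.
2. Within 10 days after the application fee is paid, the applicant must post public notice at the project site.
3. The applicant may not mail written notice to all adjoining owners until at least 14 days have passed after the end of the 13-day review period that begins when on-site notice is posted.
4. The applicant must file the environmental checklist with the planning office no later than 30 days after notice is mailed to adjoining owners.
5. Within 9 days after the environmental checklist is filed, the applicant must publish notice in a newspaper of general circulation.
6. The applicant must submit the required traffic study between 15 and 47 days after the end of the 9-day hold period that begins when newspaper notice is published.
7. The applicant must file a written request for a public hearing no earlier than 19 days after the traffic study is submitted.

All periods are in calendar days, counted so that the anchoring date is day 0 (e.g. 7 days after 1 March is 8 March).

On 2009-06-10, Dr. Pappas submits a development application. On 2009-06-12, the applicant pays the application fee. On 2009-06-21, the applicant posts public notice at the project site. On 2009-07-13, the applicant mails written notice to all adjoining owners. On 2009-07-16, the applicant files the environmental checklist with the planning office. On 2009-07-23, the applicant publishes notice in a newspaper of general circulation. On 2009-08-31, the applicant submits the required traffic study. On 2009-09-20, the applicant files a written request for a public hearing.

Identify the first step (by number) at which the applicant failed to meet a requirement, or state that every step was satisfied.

(1) due by 2009-06-10 + 20 days = 2009-06-30; completed 2009-06-12, before the deadline.
(2) due by 2009-06-12 + 10 days = 2009-06-22; completed 2009-06-21, before the deadline.
(3) permitted from 2009-07-04 + 14 days = 2009-07-18 onward; 2009-07-13 is 5 days before the earliest permitted date.

Step 3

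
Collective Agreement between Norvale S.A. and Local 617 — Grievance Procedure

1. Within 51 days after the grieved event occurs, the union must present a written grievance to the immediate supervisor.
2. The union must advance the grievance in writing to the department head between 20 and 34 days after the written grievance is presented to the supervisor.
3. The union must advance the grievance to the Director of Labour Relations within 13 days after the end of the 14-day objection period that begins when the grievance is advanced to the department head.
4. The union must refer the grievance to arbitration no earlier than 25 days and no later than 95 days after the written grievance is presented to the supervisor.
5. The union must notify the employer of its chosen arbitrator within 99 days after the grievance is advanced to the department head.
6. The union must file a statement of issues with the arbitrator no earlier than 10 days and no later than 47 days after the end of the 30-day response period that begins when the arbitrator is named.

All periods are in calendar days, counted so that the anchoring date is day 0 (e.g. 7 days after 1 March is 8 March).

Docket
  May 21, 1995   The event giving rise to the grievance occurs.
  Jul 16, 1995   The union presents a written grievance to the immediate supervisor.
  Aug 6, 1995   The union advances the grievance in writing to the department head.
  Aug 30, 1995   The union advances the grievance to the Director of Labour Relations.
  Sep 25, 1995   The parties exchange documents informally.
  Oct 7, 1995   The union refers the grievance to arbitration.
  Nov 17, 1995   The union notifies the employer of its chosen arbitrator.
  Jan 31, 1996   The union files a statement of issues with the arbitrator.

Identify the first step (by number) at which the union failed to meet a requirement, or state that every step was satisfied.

Step 1 — counting 51 days from May 21, 1995 (when the grieved event occurs) gives a deadline of Jul 11, 1995; done Jul 16, 1995 — 5 days late.
The analysis stops there.

Step 1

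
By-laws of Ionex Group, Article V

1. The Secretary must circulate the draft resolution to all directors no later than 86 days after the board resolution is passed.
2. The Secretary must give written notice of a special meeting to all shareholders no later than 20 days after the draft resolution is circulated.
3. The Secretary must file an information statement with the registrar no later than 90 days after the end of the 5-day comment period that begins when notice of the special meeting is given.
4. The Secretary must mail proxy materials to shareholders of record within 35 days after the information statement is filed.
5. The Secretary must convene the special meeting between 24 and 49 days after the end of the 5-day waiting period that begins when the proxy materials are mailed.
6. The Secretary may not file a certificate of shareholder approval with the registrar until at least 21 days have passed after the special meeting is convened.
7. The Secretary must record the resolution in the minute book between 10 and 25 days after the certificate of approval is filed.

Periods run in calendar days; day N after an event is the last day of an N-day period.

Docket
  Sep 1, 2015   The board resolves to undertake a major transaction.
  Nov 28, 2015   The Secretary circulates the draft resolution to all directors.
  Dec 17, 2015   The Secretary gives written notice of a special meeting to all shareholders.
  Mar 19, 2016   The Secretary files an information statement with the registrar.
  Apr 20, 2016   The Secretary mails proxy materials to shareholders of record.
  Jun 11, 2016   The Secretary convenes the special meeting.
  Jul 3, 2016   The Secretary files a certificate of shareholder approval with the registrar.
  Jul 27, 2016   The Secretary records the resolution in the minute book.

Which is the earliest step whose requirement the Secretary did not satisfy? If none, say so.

(1) due by Sep 1, 2015 + 86 days = Nov 26, 2015; Nov 28, 2015 misses that deadline by 2 days.
That is the first point of non-compliance.

Step 1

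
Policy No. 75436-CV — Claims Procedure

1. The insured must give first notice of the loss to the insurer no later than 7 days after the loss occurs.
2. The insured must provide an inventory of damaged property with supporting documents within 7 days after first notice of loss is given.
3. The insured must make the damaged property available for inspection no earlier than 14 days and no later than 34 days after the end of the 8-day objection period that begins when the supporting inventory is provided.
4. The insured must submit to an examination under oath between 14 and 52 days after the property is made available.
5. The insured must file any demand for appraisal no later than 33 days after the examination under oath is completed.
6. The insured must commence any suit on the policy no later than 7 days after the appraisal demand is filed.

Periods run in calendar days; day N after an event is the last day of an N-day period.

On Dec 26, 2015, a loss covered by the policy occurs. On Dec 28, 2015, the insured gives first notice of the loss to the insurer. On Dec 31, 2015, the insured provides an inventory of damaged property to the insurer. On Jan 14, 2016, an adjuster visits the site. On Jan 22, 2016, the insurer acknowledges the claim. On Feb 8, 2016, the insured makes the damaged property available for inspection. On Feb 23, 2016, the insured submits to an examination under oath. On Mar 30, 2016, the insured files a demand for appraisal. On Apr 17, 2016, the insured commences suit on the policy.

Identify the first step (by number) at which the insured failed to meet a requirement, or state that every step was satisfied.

Step 1: 7 days after Dec 26, 2015 (when the loss occurs) is Jan 2, 2016; completed Dec 28, 2015, before the deadline.
Step 2: 7 days after Dec 28, 2015 (when first notice of loss is given) is Jan 4, 2016; Dec 31, 2015 is within that limit.
Step 3: the window is 14–34 days after Jan 8, 2016 (end of the 8-day objection period, which began when the supporting inventory is provided on Dec 31, 2015), so Jan 22, 2016 through Feb 11, 2016; done Feb 8, 2016, which is between those dates.
Step 4: the window is 14–52 days after Feb 8, 2016 (when the property is made available), so Feb 22, 2016 through Mar 31, 2016; done Feb 23, 2016, which is between those dates.
Step 5: 33 days after Feb 23, 2016 (when the examination under oath is completed) is Mar 27, 2016; not done until Mar 30, 2016, 3 days after the deadline.
No need to go further; step 5 was not satisfied.

Step 5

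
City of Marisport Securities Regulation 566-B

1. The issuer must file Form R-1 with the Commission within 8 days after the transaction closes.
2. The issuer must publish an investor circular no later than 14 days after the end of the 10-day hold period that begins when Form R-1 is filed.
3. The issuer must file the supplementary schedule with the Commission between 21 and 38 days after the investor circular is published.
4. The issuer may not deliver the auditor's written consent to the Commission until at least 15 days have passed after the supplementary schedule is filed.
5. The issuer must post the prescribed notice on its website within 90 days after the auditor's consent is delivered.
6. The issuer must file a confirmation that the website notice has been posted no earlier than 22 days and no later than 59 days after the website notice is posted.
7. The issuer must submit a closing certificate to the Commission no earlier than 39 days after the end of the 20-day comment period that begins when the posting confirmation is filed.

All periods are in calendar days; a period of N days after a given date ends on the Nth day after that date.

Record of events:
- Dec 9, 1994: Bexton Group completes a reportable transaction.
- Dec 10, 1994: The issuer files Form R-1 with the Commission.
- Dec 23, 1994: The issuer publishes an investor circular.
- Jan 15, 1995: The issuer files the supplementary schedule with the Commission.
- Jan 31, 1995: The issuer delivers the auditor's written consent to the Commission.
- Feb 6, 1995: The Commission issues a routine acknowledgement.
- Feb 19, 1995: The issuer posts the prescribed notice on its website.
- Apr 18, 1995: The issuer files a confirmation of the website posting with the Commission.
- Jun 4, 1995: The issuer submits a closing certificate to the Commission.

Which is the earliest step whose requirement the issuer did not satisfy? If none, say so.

Step 1: 8 days after Dec 9, 1994 (when the transaction closes) is Dec 17, 1994; done Dec 10, 1994 — timely.
Step 2: 14 days after Dec 20, 1994 (end of the 10-day hold period, which began when Form R-1 is filed on Dec 10, 1994) is Jan 3, 1995; completed Dec 23, 1994, before the deadline.
Step 3: the window is 21–38 days after Dec 23, 1994 (when the investor circular is published), so Jan 13, 1995 through Jan 30, 1995; done Jan 15, 1995 — within the window.
Step 4: the earliest permitted date is 15 days after Jan 15, 1995 (when the supplementary schedule is filed), i.e. Jan 30, 1995; Jan 31, 1995 is on or after that date.
Step 5: 90 days after Jan 31, 1995 (when the auditor's consent is delivered) is May 1, 1995; done Feb 19, 1995 — timely.
Step 6: the window is 22–59 days after Feb 19, 1995 (when the website notice is posted), so Mar 13, 1995 through Apr 19, 1995; done Apr 18, 1995 — within the window.
Step 7: the earliest permitted date is 39 days after May 8, 1995 (end of the 20-day comment period, which began when the posting confirmation is filed on Apr 18, 1995), i.e. Jun 16, 1995; done Jun 4, 1995 — 12 days too early.
The analysis stops there.

Step 7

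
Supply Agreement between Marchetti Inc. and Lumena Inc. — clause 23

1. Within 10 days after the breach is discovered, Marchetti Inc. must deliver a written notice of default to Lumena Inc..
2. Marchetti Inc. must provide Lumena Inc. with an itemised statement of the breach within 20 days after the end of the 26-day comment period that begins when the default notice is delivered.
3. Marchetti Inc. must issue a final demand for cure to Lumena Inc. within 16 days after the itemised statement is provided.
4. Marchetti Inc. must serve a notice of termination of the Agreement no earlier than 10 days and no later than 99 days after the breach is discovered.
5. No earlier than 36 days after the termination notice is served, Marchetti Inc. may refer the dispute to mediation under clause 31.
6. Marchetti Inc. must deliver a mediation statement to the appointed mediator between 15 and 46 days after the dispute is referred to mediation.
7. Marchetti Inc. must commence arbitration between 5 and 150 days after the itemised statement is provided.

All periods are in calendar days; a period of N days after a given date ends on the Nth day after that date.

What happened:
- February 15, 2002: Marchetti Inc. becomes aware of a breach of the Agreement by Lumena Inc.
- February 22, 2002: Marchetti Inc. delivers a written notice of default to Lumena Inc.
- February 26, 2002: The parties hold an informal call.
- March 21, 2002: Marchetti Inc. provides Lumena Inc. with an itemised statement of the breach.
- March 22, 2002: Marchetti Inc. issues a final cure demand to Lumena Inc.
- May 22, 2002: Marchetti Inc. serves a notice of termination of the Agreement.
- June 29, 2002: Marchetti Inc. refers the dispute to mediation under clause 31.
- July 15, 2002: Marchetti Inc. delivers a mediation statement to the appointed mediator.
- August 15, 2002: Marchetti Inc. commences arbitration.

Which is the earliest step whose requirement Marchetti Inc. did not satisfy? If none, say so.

None — every step was satisfied

Step 1: 10 days after February 15, 2002 (when the breach is discovered) is February 25, 2002; completed February 22, 2002, before the deadline.
Step 2: 20 days after March 20, 2002 (end of the 26-day comment period, which began when the default notice is delivered on February 22, 2002) is April 9, 2002; done March 21, 2002 — timely.
Step 3: 16 days after March 21, 2002 (when the itemised statement is provided) is April 6, 2002; done March 22, 2002 — timely.
Step 4: the window is 10–99 days after February 15, 2002 (when the breach is discovered), so February 25, 2002 through May 25, 2002; May 22, 2002 falls inside that range.
Step 5: the earliest permitted date is 36 days after May 22, 2002 (when the termination notice is served), i.e. June 27, 2002; June 29, 2002 is on or after that date.
Step 6: the window is 15–46 days after June 29, 2002 (when the dispute is referred to mediation), so July 14, 2002 through August 14, 2002; done July 15, 2002, which is between those dates.
Step 7: the window is 5–150 days after March 21, 2002 (when the itemised statement is provided), so March 26, 2002 through August 18, 2002; August 15, 2002 falls inside that range.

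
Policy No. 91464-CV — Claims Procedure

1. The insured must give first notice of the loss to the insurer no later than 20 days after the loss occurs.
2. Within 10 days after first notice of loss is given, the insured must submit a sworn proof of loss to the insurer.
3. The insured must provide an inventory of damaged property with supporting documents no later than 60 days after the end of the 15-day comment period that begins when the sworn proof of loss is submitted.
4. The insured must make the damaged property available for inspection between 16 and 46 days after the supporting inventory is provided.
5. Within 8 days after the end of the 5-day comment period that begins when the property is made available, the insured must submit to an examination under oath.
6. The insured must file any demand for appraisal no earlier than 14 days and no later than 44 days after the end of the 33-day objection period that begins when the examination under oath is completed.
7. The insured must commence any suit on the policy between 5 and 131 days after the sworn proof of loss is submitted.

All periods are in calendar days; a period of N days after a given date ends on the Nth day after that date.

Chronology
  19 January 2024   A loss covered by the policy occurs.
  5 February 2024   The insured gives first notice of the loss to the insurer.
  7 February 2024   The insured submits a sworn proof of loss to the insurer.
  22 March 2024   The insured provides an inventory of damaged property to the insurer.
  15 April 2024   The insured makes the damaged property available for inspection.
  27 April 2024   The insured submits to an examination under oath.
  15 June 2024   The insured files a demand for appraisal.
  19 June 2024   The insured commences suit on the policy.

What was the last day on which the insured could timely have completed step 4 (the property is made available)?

7 May 2024

Step 4 runs from 22 March 2024, when the supporting inventory is provided. The window is 16–46 days after 22 March 2024; it closes on 7 May 2024.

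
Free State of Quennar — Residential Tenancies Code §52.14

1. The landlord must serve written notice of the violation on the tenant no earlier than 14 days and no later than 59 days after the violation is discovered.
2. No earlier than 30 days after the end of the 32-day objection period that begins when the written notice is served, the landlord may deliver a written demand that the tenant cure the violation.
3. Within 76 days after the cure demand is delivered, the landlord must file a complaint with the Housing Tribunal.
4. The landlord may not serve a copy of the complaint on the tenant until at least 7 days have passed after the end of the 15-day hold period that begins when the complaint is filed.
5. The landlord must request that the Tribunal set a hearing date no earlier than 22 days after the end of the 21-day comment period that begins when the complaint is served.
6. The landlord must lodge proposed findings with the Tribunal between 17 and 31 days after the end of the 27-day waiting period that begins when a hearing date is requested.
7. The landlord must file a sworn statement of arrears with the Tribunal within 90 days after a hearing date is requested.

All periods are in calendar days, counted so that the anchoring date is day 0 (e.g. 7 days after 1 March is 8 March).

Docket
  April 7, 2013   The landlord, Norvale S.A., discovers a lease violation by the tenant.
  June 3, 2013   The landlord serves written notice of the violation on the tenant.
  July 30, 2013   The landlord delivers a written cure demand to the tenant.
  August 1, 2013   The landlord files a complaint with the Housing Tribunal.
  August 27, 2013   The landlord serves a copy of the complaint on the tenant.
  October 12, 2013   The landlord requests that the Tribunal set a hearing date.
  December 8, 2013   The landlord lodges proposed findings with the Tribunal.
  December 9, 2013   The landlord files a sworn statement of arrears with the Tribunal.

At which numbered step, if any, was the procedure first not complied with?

Step 2

(1) the permitted window runs from April 7, 2013 + 14 = April 21, 2013 to April 7, 2013 + 59 = June 5, 2013; June 3, 2013 falls inside that range.
(2) permitted from July 5, 2013 + 30 days = August 4, 2013 onward; done July 30, 2013 — 5 days too early.
No need to go further; step 2 was not satisfied.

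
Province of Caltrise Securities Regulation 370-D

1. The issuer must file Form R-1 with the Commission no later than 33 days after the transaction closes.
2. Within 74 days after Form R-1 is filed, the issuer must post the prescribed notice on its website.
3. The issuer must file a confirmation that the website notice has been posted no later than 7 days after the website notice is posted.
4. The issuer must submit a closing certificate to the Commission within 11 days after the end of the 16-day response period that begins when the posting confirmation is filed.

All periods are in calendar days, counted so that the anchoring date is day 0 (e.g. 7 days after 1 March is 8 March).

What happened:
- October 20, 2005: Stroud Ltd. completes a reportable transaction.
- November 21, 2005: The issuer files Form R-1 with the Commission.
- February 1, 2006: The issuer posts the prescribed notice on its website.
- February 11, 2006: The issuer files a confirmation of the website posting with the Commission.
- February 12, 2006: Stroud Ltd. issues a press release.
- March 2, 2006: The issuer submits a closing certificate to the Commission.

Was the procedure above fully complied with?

(1) due by October 20, 2005 + 33 days = November 22, 2005; November 21, 2005 is within that limit.
(2) due by November 21, 2005 + 74 days = February 3, 2006; done February 1, 2006 — timely.
(3) due by February 1, 2006 + 7 days = February 8, 2006; done February 11, 2006 — 3 days late.

No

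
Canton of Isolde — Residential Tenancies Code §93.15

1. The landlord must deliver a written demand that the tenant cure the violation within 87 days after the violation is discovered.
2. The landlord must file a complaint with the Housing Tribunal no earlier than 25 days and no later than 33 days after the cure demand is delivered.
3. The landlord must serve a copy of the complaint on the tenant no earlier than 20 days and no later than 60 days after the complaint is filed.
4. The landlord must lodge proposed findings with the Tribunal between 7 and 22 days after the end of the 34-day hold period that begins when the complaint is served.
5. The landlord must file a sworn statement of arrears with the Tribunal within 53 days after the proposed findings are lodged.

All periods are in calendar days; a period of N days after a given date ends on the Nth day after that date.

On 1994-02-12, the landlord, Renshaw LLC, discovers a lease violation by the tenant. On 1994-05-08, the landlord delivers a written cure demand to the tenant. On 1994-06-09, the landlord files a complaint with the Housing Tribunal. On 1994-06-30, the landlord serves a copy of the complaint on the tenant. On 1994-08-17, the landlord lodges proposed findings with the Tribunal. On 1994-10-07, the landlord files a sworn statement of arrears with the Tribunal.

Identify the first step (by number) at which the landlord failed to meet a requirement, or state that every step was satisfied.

None — every step was satisfied

Step 1: 87 days after 1994-02-12 (when the violation is discovered) is 1994-05-10; completed 1994-05-08, before the deadline.
Step 2: the window is 25–33 days after 1994-05-08 (when the cure demand is delivered), so 1994-06-02 through 1994-06-10; 1994-06-09 falls inside that range.
Step 3: the window is 20–60 days after 1994-06-09 (when the complaint is filed), so 1994-06-29 through 1994-08-08; 1994-06-30 falls inside that range.
Step 4: the window is 7–22 days after 1994-08-03 (end of the 34-day hold period, which began when the complaint is served on 1994-06-30), so 1994-08-10 through 1994-08-25; done 1994-08-17, which is between those dates.
Step 5: 53 days after 1994-08-17 (when the proposed findings are lodged) is 1994-10-09; done 1994-10-07 — timely.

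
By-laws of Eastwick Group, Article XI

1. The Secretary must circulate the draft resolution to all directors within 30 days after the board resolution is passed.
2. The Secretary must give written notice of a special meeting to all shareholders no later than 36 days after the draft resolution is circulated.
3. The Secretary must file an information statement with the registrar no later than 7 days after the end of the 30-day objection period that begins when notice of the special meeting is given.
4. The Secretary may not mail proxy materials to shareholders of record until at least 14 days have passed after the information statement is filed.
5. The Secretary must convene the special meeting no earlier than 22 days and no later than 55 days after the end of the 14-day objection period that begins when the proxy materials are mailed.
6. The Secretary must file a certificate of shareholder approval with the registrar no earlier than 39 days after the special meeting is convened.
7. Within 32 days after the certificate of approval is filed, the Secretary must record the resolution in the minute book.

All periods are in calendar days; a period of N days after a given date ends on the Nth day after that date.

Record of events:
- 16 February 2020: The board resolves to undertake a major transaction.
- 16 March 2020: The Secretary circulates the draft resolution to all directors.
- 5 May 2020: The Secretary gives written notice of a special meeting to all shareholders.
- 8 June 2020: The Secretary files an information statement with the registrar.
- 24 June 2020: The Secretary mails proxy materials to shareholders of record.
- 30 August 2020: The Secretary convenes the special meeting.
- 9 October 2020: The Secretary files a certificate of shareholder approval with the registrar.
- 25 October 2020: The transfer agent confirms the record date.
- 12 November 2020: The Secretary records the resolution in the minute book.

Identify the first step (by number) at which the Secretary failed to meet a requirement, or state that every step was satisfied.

(1) due by 16 February 2020 + 30 days = 17 March 2020; done 16 March 2020 — timely.
(2) due by 16 March 2020 + 36 days = 21 April 2020; not done until 5 May 2020, 14 days after the deadline.
No need to go further; step 2 was not satisfied.

Step 2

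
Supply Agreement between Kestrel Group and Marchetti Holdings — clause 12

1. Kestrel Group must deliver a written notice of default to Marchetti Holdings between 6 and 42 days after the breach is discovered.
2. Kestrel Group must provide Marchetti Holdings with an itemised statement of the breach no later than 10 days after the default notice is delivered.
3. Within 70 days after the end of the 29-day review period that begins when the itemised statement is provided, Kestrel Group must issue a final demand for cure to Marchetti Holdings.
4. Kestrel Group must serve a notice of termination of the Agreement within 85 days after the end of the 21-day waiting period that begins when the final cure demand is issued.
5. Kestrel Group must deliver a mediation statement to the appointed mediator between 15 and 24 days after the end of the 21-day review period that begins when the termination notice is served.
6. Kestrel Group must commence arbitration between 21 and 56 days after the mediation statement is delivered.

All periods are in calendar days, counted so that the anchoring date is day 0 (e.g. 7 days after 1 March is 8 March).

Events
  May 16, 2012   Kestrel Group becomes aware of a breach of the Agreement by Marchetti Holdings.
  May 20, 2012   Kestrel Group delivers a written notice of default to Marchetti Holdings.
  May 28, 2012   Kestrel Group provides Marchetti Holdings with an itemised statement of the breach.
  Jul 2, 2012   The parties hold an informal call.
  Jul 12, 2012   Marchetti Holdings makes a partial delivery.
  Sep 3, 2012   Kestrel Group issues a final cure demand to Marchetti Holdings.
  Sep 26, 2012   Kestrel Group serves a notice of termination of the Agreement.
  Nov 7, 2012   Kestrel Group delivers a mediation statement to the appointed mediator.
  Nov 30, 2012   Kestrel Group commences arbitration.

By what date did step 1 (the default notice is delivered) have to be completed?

Jun 27, 2012

Step 1 runs from May 16, 2012, when the breach is discovered. The window is 6–42 days after May 16, 2012; it closes on Jun 27, 2012.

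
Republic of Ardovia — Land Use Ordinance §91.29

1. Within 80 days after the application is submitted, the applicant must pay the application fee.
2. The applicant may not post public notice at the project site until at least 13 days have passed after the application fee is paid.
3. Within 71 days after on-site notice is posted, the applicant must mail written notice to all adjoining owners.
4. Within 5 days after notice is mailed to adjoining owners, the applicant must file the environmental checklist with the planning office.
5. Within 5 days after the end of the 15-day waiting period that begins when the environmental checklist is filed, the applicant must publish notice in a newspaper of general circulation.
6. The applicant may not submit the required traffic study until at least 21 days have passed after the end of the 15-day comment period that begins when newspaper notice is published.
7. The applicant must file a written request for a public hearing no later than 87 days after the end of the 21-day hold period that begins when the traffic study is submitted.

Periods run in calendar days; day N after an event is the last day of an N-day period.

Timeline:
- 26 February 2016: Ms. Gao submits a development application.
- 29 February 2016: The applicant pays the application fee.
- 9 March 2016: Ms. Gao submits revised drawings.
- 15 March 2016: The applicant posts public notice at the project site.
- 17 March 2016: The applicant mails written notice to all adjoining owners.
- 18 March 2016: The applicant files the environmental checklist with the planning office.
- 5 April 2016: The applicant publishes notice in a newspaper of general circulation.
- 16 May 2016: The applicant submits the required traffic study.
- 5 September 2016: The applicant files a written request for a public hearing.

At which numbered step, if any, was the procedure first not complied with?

Step 7

Step 1 — counting 80 days from 26 February 2016 (when the application is submitted) gives a deadline of 16 May 2016; done 29 February 2016 — timely.
Step 2 — must wait 13 days from 29 February 2016 (when the application fee is paid), so not before 13 March 2016; 15 March 2016 is on or after that date.
Step 3 — counting 71 days from 15 March 2016 (when on-site notice is posted) gives a deadline of 25 May 2016; 17 March 2016 is within that limit.
Step 4 — counting 5 days from 17 March 2016 (when notice is mailed to adjoining owners) gives a deadline of 22 March 2016; completed 18 March 2016, before the deadline.
Step 5 — counting 5 days from 2 April 2016 (end of the 15-day waiting period, which began when the environmental checklist is filed on 18 March 2016) gives a deadline of 7 April 2016; completed 5 April 2016, before the deadline.
Step 6 — must wait 21 days from 20 April 2016 (end of the 15-day comment period, which began when newspaper notice is published on 5 April 2016), so not before 11 May 2016; 16 May 2016 is on or after that date.
Step 7 — counting 87 days from 6 June 2016 (end of the 21-day hold period, which began when the traffic study is submitted on 16 May 2016) gives a deadline of 1 September 2016; done 5 September 2016 — 4 days late.
No need to go further; step 7 was not satisfied.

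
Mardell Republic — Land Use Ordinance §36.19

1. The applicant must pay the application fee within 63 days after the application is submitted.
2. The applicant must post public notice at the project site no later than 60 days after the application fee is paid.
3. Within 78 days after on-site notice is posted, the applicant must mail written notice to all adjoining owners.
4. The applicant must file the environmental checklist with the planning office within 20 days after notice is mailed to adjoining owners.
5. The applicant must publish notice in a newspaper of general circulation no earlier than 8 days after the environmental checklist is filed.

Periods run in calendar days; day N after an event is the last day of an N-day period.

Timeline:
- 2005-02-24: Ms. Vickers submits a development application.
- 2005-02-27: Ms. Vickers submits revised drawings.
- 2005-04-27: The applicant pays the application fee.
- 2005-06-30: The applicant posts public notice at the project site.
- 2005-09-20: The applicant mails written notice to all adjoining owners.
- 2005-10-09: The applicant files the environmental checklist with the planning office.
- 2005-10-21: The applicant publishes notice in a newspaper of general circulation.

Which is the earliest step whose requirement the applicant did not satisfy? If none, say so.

(1) due by 2005-02-24 + 63 days = 2005-04-28; done 2005-04-27 — timely.
(2) due by 2005-04-27 + 60 days = 2005-06-26; 2005-06-30 misses that deadline by 4 days.
That is the first point of non-compliance.

Step 2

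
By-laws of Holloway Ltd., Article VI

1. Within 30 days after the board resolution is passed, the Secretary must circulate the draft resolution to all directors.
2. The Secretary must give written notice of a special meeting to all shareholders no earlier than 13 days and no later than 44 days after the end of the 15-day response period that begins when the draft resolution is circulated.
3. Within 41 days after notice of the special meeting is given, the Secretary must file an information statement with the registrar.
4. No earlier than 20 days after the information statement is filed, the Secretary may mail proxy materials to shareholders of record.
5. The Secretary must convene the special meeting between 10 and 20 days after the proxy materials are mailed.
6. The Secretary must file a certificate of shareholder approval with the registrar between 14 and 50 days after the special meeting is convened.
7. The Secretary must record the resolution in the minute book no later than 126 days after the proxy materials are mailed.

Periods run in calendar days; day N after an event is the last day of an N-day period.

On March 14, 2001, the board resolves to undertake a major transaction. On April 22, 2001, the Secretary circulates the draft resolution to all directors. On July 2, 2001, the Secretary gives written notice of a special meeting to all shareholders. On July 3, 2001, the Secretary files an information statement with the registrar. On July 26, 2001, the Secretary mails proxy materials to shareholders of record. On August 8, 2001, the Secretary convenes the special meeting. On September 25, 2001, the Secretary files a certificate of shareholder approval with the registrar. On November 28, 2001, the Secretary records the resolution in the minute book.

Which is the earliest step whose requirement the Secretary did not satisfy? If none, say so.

Step 1: 30 days after March 14, 2001 (when the board resolution is passed) is April 13, 2001; April 22, 2001 misses that deadline by 9 days.

Step 1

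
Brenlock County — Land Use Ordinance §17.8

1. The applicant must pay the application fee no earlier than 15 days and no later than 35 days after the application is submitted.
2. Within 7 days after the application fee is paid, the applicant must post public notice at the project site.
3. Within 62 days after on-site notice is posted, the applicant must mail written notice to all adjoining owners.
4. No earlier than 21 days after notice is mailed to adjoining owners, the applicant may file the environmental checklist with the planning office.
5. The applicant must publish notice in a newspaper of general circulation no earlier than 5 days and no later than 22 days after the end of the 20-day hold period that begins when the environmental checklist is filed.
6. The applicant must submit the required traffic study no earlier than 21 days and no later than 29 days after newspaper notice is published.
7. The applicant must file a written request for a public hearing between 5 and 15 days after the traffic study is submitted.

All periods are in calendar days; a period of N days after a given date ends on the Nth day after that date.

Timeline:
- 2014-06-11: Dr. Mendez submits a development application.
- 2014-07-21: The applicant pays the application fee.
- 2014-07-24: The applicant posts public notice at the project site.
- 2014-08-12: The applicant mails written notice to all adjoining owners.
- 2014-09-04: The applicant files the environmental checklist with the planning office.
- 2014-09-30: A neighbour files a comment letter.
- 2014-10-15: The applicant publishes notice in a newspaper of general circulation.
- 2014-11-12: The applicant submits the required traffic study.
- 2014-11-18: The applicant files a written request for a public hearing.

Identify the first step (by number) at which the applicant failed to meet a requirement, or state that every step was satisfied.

Step 1

(1) the permitted window runs from 2014-06-11 + 15 = 2014-06-26 to 2014-06-11 + 35 = 2014-07-16; done 2014-07-21 — 5 days after the window closed.
That is the first point of non-compliance.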